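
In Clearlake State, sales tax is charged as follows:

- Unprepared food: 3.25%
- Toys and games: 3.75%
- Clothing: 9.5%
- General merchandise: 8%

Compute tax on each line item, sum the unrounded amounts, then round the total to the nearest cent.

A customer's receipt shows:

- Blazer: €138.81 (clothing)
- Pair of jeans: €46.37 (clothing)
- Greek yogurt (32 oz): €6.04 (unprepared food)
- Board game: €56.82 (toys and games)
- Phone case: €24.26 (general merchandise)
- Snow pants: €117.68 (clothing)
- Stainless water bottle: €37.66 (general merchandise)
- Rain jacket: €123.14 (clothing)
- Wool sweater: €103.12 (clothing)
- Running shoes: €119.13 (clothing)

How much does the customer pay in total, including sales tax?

Blazer €138.81: clothing → 9.5% → €13.18695
Pair of jeans €46.37: clothing → 9.5% → €4.40515
Greek yogurt (32 oz) €6.04: unprepared food → 3.25% → €0.1963
Board game €56.82: toys and games → 3.75% → €2.13075
Phone case €24.26: general merchandise → 8% → €1.9408
Snow pants €117.68: clothing → 9.5% → €11.1796
Stainless water bottle €37.66: general merchandise → 8% → €3.0128
Rain jacket €123.14: clothing → 9.5% → €11.6983
Wool sweater €103.12: clothing → 9.5% → €9.7964
Running shoes €119.13: clothing → 9.5% → €11.31735
Subtotal = €773.03; unrounded tax = €68.8644 → €68.86; total due = €841.89

€841.89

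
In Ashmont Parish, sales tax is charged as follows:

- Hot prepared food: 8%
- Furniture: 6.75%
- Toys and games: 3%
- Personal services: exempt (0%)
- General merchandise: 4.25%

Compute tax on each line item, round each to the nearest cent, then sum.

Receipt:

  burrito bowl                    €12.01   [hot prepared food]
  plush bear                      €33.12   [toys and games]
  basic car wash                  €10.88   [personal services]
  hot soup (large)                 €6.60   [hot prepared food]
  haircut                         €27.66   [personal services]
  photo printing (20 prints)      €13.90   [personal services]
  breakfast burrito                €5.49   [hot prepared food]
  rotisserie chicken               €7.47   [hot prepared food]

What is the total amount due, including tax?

€120.65

Burrito bowl €12.01: hot prepared food → 8% → €0.96
Plush bear €33.12: toys and games → 3% → €0.99
Basic car wash €10.88: personal services → 0% → €0.00
Hot soup (large) €6.60: hot prepared food → 8% → €0.53
Haircut €27.66: personal services → 0% → €0.00
Photo printing (20 prints) €13.90: personal services → 0% → €0.00
Breakfast burrito €5.49: hot prepared food → 8% → €0.44
Rotisserie chicken €7.47: hot prepared food → 8% → €0.60
Subtotal = €117.13; tax = €3.52; total due = €120.65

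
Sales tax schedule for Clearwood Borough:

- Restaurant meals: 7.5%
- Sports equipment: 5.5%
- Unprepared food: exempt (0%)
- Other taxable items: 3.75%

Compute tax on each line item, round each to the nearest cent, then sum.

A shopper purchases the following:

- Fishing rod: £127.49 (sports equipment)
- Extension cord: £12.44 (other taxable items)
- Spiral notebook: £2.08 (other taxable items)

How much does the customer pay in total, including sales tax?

Fishing rod £127.49: sports equipment → 5.5% → £7.01
Extension cord £12.44: other taxable items → 3.75% → £0.47
Spiral notebook £2.08: other taxable items → 3.75% → £0.08
Subtotal = £142.01; tax = £7.56; total due = £149.57

£149.57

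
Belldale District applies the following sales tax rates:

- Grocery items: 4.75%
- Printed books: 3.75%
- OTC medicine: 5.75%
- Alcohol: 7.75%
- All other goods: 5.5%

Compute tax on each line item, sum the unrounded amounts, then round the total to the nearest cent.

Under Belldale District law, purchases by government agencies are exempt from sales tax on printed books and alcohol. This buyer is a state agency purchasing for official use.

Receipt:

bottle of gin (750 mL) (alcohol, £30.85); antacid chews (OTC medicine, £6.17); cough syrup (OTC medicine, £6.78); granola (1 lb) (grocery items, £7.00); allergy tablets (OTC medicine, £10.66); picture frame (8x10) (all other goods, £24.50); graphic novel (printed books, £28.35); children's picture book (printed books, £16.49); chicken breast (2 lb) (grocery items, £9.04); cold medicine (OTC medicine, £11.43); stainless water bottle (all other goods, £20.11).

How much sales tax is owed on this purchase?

Bottle of gin (750 mL) £30.85: alcohol, buyer-exempt → 0% → £0.00
Antacid chews £6.17: OTC medicine → 5.75% → £0.354775
Cough syrup £6.78: OTC medicine → 5.75% → £0.38985
Granola (1 lb) £7.00: grocery items → 4.75% → £0.3325
Allergy tablets £10.66: OTC medicine → 5.75% → £0.61295
Picture frame (8x10) £24.50: all other goods → 5.5% → £1.3475
Graphic novel £28.35: printed books, buyer-exempt → 0% → £0.00
Children's picture book £16.49: printed books, buyer-exempt → 0% → £0.00
Chicken breast (2 lb) £9.04: grocery items → 4.75% → £0.4294
Cold medicine £11.43: OTC medicine → 5.75% → £0.657225
Stainless water bottle £20.11: all other goods → 5.5% → £1.10605
Unrounded tax sum = £5.23025 → £5.23

£5.23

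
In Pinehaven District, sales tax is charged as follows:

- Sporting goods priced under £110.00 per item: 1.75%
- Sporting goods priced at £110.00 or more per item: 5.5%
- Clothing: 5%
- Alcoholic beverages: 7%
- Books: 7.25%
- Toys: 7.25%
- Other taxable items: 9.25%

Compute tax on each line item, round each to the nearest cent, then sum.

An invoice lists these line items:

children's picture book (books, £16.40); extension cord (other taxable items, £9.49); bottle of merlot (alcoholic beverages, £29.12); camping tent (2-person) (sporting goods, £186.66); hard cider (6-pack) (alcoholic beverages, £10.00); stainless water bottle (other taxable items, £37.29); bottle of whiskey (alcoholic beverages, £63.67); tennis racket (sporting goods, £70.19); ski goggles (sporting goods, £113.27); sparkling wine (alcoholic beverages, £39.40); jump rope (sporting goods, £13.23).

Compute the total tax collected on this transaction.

Children's picture book £16.40: books → 7.25% → £1.19
Extension cord £9.49: other taxable items → 9.25% → £0.88
Bottle of merlot £29.12: alcoholic beverages → 7% → £2.04
Camping tent (2-person) £186.66: sporting goods, £110.00 or more → 5.5% → £10.27
Hard cider (6-pack) £10.00: alcoholic beverages → 7% → £0.70
Stainless water bottle £37.29: other taxable items → 9.25% → £3.45
Bottle of whiskey £63.67: alcoholic beverages → 7% → £4.46
Tennis racket £70.19: sporting goods, under £110.00 → 1.75% → £1.23
Ski goggles £113.27: sporting goods, £110.00 or more → 5.5% → £6.23
Sparkling wine £39.40: alcoholic beverages → 7% → £2.76
Jump rope £13.23: sporting goods, under £110.00 → 1.75% → £0.23
Total tax = £1.19 + £0.88 + £2.04 + £10.27 + £0.70 + £3.45 + £4.46 + £1.23 + £6.23 + £2.76 + £0.23 = £33.44

£33.44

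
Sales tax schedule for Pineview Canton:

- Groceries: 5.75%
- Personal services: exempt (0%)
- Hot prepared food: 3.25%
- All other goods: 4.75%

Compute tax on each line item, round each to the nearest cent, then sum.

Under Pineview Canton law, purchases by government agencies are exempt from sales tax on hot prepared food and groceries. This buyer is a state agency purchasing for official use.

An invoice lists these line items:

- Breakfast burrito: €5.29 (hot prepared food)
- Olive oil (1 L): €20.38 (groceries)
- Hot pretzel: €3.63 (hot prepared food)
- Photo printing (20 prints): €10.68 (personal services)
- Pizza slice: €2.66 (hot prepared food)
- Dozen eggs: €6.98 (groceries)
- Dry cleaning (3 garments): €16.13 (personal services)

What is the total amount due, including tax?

Breakfast burrito €5.29: hot prepared food, buyer-exempt → 0% → €0.00
Olive oil (1 L) €20.38: groceries, buyer-exempt → 0% → €0.00
Hot pretzel €3.63: hot prepared food, buyer-exempt → 0% → €0.00
Photo printing (20 prints) €10.68: personal services → 0% → €0.00
Pizza slice €2.66: hot prepared food, buyer-exempt → 0% → €0.00
Dozen eggs €6.98: groceries, buyer-exempt → 0% → €0.00
Dry cleaning (3 garments) €16.13: personal services → 0% → €0.00
Subtotal = €65.75; tax = €0.00; total due = €65.75

€65.75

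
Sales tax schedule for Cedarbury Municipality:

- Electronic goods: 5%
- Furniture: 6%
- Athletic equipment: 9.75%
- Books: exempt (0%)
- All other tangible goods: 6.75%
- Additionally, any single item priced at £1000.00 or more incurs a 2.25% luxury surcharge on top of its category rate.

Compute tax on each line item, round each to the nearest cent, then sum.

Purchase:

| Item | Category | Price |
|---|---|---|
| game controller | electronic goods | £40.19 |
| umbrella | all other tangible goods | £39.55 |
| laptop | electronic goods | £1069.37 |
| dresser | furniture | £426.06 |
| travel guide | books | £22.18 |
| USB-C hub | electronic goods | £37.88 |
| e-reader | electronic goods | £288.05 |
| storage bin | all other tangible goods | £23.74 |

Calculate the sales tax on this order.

Game controller £40.19: electronic goods → 5% → £2.01
Umbrella £39.55: all other tangible goods → 6.75% → £2.67
Laptop £1069.37: electronic goods → 5% + 2.25% surcharge = 7.25% → £77.53
Dresser £426.06: furniture → 6% → £25.56
Travel guide £22.18: books → 0% → £0.00
USB-C hub £37.88: electronic goods → 5% → £1.89
E-reader £288.05: electronic goods → 5% → £14.40
Storage bin £23.74: all other tangible goods → 6.75% → £1.60
Total tax = £2.01 + £2.67 + £77.53 + £25.56 + £1.89 + £14.40 + £1.60 = £125.66

£125.66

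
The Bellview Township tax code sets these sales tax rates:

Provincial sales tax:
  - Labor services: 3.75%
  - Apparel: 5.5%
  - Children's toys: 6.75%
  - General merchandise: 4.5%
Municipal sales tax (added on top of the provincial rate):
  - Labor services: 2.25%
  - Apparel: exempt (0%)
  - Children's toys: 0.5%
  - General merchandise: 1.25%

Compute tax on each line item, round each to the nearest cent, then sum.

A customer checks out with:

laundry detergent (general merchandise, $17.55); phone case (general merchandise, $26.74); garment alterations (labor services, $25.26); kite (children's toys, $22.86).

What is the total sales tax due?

Laundry detergent $17.55: general merchandise → 4.5% + 1.25% municipal = 5.75% → $1.01
Phone case $26.74: general merchandise → 4.5% + 1.25% municipal = 5.75% → $1.54
Garment alterations $25.26: labor services → 3.75% + 2.25% municipal = 6% → $1.52
Kite $22.86: children's toys → 6.75% + 0.5% municipal = 7.25% → $1.66
Total tax = $1.01 + $1.54 + $1.52 + $1.66 = $5.73

$5.73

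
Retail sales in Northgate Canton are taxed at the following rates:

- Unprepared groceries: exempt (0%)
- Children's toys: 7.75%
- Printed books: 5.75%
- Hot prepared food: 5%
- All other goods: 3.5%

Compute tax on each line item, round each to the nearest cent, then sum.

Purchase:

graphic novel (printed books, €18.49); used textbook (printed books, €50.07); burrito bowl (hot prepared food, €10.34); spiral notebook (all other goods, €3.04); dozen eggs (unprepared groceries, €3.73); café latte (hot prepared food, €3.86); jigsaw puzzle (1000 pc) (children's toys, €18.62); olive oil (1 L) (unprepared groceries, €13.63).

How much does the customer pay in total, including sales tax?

Graphic novel €18.49: printed books → 5.75% → €1.06
Used textbook €50.07: printed books → 5.75% → €2.88
Burrito bowl €10.34: hot prepared food → 5% → €0.52
Spiral notebook €3.04: all other goods → 3.5% → €0.11
Dozen eggs €3.73: unprepared groceries → 0% → €0.00
Café latte €3.86: hot prepared food → 5% → €0.19
Jigsaw puzzle (1000 pc) €18.62: children's toys → 7.75% → €1.44
Olive oil (1 L) €13.63: unprepared groceries → 0% → €0.00
Subtotal = €121.78; tax = €6.20; total due = €127.98

€127.98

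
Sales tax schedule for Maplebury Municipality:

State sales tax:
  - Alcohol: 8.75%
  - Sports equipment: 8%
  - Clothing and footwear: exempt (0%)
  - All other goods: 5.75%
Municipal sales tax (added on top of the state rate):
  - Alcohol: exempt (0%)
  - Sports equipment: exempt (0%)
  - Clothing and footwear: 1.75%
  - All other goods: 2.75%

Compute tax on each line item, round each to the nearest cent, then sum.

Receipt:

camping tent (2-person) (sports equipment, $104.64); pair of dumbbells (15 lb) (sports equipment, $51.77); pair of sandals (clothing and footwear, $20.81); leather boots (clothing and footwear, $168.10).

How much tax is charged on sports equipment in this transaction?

Camping tent (2-person) $104.64: sports equipment → 8% + 0% municipal = 8% → $8.37
Pair of dumbbells (15 lb) $51.77: sports equipment → 8% + 0% municipal = 8% → $4.14
Tax on sports equipment = $8.37 + $4.14 = $12.51

$12.51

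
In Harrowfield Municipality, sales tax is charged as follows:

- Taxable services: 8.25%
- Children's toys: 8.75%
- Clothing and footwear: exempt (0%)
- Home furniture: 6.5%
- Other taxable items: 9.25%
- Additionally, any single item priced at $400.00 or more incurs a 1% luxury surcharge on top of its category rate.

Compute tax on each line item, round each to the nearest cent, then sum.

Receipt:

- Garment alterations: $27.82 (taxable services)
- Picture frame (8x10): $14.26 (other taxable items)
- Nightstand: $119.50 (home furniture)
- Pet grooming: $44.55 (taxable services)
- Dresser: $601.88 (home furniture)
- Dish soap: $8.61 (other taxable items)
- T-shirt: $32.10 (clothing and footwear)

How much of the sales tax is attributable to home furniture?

Nightstand $119.50: home furniture → 6.5% → $7.77
Dresser $601.88: home furniture → 6.5% + 1% surcharge = 7.5% → $45.14
Tax on home furniture = $7.77 + $45.14 = $52.91

$52.91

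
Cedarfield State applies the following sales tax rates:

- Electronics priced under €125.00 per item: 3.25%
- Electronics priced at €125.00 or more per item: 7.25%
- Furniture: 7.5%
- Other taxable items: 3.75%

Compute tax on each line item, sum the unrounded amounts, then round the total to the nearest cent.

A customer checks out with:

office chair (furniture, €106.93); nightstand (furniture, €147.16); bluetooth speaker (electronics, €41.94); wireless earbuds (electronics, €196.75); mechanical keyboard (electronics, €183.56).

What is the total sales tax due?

€47.99

Office chair €106.93: furniture → 7.5% → €8.01975
Nightstand €147.16: furniture → 7.5% → €11.037
Bluetooth speaker €41.94: electronics, under €125.00 → 3.25% → €1.36305
Wireless earbuds €196.75: electronics, €125.00 or more → 7.25% → €14.264375
Mechanical keyboard €183.56: electronics, €125.00 or more → 7.25% → €13.3081
Unrounded tax sum = €47.992275 → €47.99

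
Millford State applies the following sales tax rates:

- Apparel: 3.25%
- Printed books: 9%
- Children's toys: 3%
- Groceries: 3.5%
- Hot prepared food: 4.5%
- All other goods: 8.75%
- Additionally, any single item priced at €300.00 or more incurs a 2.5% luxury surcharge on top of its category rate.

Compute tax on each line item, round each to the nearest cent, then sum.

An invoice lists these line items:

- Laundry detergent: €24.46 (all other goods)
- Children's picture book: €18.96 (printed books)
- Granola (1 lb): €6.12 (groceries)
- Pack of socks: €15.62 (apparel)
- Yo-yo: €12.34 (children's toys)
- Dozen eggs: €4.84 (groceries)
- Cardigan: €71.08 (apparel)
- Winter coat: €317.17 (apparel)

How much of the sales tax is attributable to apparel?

€21.06

Pack of socks €15.62: apparel → 3.25% → €0.51
Cardigan €71.08: apparel → 3.25% → €2.31
Winter coat €317.17: apparel → 3.25% + 2.5% surcharge = 5.75% → €18.24
Tax on apparel = €0.51 + €2.31 + €18.24 = €21.06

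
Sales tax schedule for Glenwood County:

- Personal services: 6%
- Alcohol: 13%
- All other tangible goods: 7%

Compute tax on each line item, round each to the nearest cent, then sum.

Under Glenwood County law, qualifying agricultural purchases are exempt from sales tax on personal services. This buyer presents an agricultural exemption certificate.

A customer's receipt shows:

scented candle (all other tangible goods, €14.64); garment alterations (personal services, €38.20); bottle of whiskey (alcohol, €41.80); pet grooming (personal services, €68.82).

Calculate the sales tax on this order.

€6.45

Scented candle €14.64: all other tangible goods → 7% → €1.02
Garment alterations €38.20: personal services, buyer-exempt → 0% → €0.00
Bottle of whiskey €41.80: alcohol → 13% → €5.43
Pet grooming €68.82: personal services, buyer-exempt → 0% → €0.00
Total tax = €1.02 + €5.43 = €6.45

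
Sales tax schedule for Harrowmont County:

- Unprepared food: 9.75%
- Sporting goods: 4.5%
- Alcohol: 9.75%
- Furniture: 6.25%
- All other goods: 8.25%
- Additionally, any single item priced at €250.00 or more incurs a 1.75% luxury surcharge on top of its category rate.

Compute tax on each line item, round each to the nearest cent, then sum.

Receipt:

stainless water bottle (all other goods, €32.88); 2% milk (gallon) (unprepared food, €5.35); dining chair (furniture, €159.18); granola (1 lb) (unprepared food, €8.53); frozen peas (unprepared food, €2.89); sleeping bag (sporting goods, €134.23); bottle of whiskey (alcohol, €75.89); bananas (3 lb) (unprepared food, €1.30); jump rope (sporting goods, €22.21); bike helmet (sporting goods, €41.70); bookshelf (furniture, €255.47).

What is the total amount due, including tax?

Stainless water bottle €32.88: all other goods → 8.25% → €2.71
2% milk (gallon) €5.35: unprepared food → 9.75% → €0.52
Dining chair €159.18: furniture → 6.25% → €9.95
Granola (1 lb) €8.53: unprepared food → 9.75% → €0.83
Frozen peas €2.89: unprepared food → 9.75% → €0.28
Sleeping bag €134.23: sporting goods → 4.5% → €6.04
Bottle of whiskey €75.89: alcohol → 9.75% → €7.40
Bananas (3 lb) €1.30: unprepared food → 9.75% → €0.13
Jump rope €22.21: sporting goods → 4.5% → €1.00
Bike helmet €41.70: sporting goods → 4.5% → €1.88
Bookshelf €255.47: furniture → 6.25% + 1.75% surcharge = 8% → €20.44
Subtotal = €739.63; tax = €51.18; total due = €790.81

€790.81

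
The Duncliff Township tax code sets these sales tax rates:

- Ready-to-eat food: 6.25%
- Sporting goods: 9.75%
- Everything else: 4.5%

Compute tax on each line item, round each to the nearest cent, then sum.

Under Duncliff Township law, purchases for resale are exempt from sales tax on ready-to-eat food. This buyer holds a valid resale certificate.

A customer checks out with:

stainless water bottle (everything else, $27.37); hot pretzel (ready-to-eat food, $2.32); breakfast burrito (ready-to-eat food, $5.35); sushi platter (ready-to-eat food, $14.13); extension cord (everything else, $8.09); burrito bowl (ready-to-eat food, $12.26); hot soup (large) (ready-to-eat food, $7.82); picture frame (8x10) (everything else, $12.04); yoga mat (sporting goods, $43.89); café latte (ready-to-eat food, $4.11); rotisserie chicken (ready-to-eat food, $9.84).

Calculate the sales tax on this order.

$6.41

Stainless water bottle $27.37: everything else → 4.5% → $1.23
Hot pretzel $2.32: ready-to-eat food, buyer-exempt → 0% → $0.00
Breakfast burrito $5.35: ready-to-eat food, buyer-exempt → 0% → $0.00
Sushi platter $14.13: ready-to-eat food, buyer-exempt → 0% → $0.00
Extension cord $8.09: everything else → 4.5% → $0.36
Burrito bowl $12.26: ready-to-eat food, buyer-exempt → 0% → $0.00
Hot soup (large) $7.82: ready-to-eat food, buyer-exempt → 0% → $0.00
Picture frame (8x10) $12.04: everything else → 4.5% → $0.54
Yoga mat $43.89: sporting goods → 9.75% → $4.28
Café latte $4.11: ready-to-eat food, buyer-exempt → 0% → $0.00
Rotisserie chicken $9.84: ready-to-eat food, buyer-exempt → 0% → $0.00
Total tax = $1.23 + $0.36 + $0.54 + $4.28 = $6.41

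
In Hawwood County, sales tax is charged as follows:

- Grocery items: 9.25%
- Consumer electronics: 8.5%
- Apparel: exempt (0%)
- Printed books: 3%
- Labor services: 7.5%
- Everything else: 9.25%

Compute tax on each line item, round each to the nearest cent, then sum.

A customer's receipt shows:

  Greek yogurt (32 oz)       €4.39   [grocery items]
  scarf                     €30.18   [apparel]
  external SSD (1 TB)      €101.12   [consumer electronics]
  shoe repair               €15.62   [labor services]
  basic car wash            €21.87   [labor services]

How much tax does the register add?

€11.82

Greek yogurt (32 oz) €4.39: grocery items → 9.25% → €0.41
Scarf €30.18: apparel → 0% → €0.00
External SSD (1 TB) €101.12: consumer electronics → 8.5% → €8.60
Shoe repair €15.62: labor services → 7.5% → €1.17
Basic car wash €21.87: labor services → 7.5% → €1.64
Total tax = €0.41 + €8.60 + €1.17 + €1.64 = €11.82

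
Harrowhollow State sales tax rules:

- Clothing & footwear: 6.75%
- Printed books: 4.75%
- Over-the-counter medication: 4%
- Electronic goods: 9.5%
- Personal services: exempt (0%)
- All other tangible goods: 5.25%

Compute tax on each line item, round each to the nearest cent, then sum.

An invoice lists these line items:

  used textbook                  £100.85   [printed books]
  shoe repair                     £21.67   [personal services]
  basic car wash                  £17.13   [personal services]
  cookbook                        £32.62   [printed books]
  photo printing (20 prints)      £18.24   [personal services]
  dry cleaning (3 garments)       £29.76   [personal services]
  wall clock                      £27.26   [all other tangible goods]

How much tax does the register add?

Used textbook £100.85: printed books → 4.75% → £4.79
Shoe repair £21.67: personal services → 0% → £0.00
Basic car wash £17.13: personal services → 0% → £0.00
Cookbook £32.62: printed books → 4.75% → £1.55
Photo printing (20 prints) £18.24: personal services → 0% → £0.00
Dry cleaning (3 garments) £29.76: personal services → 0% → £0.00
Wall clock £27.26: all other tangible goods → 5.25% → £1.43
Total tax = £4.79 + £1.55 + £1.43 = £7.77

£7.77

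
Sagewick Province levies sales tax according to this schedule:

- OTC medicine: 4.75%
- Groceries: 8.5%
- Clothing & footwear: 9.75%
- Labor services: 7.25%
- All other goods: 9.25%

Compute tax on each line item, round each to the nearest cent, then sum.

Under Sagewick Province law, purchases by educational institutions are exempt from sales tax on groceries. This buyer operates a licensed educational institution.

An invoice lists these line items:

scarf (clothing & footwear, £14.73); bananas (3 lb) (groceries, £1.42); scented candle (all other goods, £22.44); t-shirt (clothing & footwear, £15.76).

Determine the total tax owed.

£5.06

Scarf £14.73: clothing & footwear → 9.75% → £1.44
Bananas (3 lb) £1.42: groceries, buyer-exempt → 0% → £0.00
Scented candle £22.44: all other goods → 9.25% → £2.08
T-shirt £15.76: clothing & footwear → 9.75% → £1.54
Total tax = £1.44 + £2.08 + £1.54 = £5.06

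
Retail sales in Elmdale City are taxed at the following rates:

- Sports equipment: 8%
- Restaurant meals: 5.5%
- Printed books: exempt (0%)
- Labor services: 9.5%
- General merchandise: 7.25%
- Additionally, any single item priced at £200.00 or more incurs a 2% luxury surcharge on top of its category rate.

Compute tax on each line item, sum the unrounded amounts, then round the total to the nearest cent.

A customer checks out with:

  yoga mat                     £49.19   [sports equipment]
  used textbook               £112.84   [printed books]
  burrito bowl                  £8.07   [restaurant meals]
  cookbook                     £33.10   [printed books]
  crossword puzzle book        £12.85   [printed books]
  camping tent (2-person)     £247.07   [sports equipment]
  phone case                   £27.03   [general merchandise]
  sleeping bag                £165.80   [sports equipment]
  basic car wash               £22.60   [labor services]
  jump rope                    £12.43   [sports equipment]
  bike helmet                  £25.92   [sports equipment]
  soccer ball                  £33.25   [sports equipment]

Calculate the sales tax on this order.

Yoga mat £49.19: sports equipment → 8% → £3.9352
Used textbook £112.84: printed books → 0% → £0.00
Burrito bowl £8.07: restaurant meals → 5.5% → £0.44385
Cookbook £33.10: printed books → 0% → £0.00
Crossword puzzle book £12.85: printed books → 0% → £0.00
Camping tent (2-person) £247.07: sports equipment → 8% + 2% surcharge = 10% → £24.707
Phone case £27.03: general merchandise → 7.25% → £1.959675
Sleeping bag £165.80: sports equipment → 8% → £13.264
Basic car wash £22.60: labor services → 9.5% → £2.147
Jump rope £12.43: sports equipment → 8% → £0.9944
Bike helmet £25.92: sports equipment → 8% → £2.0736
Soccer ball £33.25: sports equipment → 8% → £2.66
Unrounded tax sum = £52.184725 → £52.18

£52.18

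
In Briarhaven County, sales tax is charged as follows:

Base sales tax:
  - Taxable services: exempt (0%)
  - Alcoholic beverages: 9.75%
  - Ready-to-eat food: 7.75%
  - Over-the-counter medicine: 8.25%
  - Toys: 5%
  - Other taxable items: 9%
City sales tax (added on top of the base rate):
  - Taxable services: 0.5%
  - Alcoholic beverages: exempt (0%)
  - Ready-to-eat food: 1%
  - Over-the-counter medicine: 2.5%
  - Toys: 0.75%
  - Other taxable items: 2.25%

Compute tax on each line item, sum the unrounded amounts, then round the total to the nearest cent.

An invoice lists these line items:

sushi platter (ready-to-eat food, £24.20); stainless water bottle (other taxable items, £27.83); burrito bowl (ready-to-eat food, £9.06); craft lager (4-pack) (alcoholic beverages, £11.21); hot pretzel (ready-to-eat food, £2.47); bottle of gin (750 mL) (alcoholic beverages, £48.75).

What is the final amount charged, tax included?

£135.62

Sushi platter £24.20: ready-to-eat food → 7.75% + 1% city = 8.75% → £2.1175
Stainless water bottle £27.83: other taxable items → 9% + 2.25% city = 11.25% → £3.130875
Burrito bowl £9.06: ready-to-eat food → 7.75% + 1% city = 8.75% → £0.79275
Craft lager (4-pack) £11.21: alcoholic beverages → 9.75% + 0% city = 9.75% → £1.092975
Hot pretzel £2.47: ready-to-eat food → 7.75% + 1% city = 8.75% → £0.216125
Bottle of gin (750 mL) £48.75: alcoholic beverages → 9.75% + 0% city = 9.75% → £4.753125
Subtotal = £123.52; unrounded tax = £12.10335 → £12.10; total due = £135.62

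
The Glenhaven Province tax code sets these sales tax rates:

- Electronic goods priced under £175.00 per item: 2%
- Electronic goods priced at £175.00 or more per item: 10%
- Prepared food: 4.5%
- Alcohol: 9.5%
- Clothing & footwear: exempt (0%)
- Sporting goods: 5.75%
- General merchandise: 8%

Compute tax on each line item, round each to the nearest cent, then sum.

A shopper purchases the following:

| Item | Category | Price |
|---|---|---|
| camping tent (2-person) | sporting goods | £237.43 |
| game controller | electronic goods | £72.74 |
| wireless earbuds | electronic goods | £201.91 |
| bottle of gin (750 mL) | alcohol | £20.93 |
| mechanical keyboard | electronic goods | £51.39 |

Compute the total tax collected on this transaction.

£38.31

Camping tent (2-person) £237.43: sporting goods → 5.75% → £13.65
Game controller £72.74: electronic goods, under £175.00 → 2% → £1.45
Wireless earbuds £201.91: electronic goods, £175.00 or more → 10% → £20.19
Bottle of gin (750 mL) £20.93: alcohol → 9.5% → £1.99
Mechanical keyboard £51.39: electronic goods, under £175.00 → 2% → £1.03
Total tax = £13.65 + £1.45 + £20.19 + £1.99 + £1.03 = £38.31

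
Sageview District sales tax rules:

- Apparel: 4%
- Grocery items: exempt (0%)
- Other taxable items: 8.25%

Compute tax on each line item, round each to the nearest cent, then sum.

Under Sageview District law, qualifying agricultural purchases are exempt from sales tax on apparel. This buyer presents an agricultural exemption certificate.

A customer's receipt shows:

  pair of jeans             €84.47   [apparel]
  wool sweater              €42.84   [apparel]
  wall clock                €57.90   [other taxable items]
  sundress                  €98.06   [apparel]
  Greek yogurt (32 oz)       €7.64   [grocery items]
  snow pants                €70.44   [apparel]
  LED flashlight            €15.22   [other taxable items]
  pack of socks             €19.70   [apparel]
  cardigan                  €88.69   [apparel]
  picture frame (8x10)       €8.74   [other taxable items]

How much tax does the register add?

Pair of jeans €84.47: apparel, buyer-exempt → 0% → €0.00
Wool sweater €42.84: apparel, buyer-exempt → 0% → €0.00
Wall clock €57.90: other taxable items → 8.25% → €4.78
Sundress €98.06: apparel, buyer-exempt → 0% → €0.00
Greek yogurt (32 oz) €7.64: grocery items → 0% → €0.00
Snow pants €70.44: apparel, buyer-exempt → 0% → €0.00
LED flashlight €15.22: other taxable items → 8.25% → €1.26
Pack of socks €19.70: apparel, buyer-exempt → 0% → €0.00
Cardigan €88.69: apparel, buyer-exempt → 0% → €0.00
Picture frame (8x10) €8.74: other taxable items → 8.25% → €0.72
Total tax = €4.78 + €1.26 + €0.72 = €6.76

€6.76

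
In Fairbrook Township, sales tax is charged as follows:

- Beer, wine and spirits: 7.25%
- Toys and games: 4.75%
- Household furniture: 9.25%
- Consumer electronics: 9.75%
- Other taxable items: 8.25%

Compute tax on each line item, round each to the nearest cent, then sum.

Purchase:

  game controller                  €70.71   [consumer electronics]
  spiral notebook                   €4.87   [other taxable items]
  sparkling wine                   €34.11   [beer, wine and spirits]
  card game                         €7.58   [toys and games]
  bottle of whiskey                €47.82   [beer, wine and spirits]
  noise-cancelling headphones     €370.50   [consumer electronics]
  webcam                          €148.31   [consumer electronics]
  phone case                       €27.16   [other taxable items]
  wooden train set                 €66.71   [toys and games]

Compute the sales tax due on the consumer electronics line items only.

Game controller €70.71: consumer electronics → 9.75% → €6.89
Noise-cancelling headphones €370.50: consumer electronics → 9.75% → €36.12
Webcam €148.31: consumer electronics → 9.75% → €14.46
Tax on consumer electronics = €6.89 + €36.12 + €14.46 = €57.47

€57.47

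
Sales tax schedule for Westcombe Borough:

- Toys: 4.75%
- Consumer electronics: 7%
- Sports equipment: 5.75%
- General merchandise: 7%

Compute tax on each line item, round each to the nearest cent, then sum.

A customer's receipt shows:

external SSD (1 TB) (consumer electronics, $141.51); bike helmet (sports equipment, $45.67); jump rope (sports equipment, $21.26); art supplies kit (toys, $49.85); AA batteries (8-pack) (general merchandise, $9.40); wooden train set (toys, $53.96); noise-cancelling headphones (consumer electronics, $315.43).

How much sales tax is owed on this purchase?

External SSD (1 TB) $141.51: consumer electronics → 7% → $9.91
Bike helmet $45.67: sports equipment → 5.75% → $2.63
Jump rope $21.26: sports equipment → 5.75% → $1.22
Art supplies kit $49.85: toys → 4.75% → $2.37
AA batteries (8-pack) $9.40: general merchandise → 7% → $0.66
Wooden train set $53.96: toys → 4.75% → $2.56
Noise-cancelling headphones $315.43: consumer electronics → 7% → $22.08
Total tax = $9.91 + $2.63 + $1.22 + $2.37 + $0.66 + $2.56 + $22.08 = $41.43

$41.43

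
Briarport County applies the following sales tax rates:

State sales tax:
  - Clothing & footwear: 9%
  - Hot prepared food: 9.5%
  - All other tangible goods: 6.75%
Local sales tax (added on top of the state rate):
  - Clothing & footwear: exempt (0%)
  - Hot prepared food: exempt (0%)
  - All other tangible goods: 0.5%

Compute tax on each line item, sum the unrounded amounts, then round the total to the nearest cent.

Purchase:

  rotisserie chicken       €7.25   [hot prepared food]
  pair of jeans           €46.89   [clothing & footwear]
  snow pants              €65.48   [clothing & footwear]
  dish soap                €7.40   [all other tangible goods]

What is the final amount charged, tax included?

Rotisserie chicken €7.25: hot prepared food → 9.5% + 0% local = 9.5% → €0.68875
Pair of jeans €46.89: clothing & footwear → 9% + 0% local = 9% → €4.2201
Snow pants €65.48: clothing & footwear → 9% + 0% local = 9% → €5.8932
Dish soap €7.40: all other tangible goods → 6.75% + 0.5% local = 7.25% → €0.5365
Subtotal = €127.02; unrounded tax = €11.33855 → €11.34; total due = €138.36

€138.36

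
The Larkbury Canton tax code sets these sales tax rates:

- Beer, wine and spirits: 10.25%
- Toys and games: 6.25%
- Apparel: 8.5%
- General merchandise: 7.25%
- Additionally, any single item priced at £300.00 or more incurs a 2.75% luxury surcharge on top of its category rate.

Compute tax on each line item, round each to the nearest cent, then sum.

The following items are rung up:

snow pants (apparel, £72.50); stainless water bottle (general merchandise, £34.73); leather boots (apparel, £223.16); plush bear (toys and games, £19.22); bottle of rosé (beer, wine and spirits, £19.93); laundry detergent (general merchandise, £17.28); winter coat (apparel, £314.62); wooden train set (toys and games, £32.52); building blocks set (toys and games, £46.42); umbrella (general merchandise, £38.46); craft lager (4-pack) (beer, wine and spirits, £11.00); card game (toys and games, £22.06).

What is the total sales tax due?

Snow pants £72.50: apparel → 8.5% → £6.16
Stainless water bottle £34.73: general merchandise → 7.25% → £2.52
Leather boots £223.16: apparel → 8.5% → £18.97
Plush bear £19.22: toys and games → 6.25% → £1.20
Bottle of rosé £19.93: beer, wine and spirits → 10.25% → £2.04
Laundry detergent £17.28: general merchandise → 7.25% → £1.25
Winter coat £314.62: apparel → 8.5% + 2.75% surcharge = 11.25% → £35.39
Wooden train set £32.52: toys and games → 6.25% → £2.03
Building blocks set £46.42: toys and games → 6.25% → £2.90
Umbrella £38.46: general merchandise → 7.25% → £2.79
Craft lager (4-pack) £11.00: beer, wine and spirits → 10.25% → £1.13
Card game £22.06: toys and games → 6.25% → £1.38
Total tax = £6.16 + £2.52 + £18.97 + £1.20 + £2.04 + £1.25 + £35.39 + £2.03 + £2.90 + £2.79 + £1.13 + £1.38 = £77.76

£77.76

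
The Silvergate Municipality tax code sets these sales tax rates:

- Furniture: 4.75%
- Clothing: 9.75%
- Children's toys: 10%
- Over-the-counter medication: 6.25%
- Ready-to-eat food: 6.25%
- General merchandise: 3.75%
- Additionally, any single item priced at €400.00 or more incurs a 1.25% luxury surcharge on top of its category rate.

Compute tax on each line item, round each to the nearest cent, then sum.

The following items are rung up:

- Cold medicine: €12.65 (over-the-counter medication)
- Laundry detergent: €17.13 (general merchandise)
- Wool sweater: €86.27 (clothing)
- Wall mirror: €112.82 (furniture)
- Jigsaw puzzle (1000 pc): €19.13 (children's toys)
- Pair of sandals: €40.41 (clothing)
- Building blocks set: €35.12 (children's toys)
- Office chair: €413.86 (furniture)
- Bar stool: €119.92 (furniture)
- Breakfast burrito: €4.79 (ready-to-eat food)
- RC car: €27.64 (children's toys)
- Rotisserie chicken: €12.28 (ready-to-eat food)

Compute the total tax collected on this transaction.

€58.92

Cold medicine €12.65: over-the-counter medication → 6.25% → €0.79
Laundry detergent €17.13: general merchandise → 3.75% → €0.64
Wool sweater €86.27: clothing → 9.75% → €8.41
Wall mirror €112.82: furniture → 4.75% → €5.36
Jigsaw puzzle (1000 pc) €19.13: children's toys → 10% → €1.91
Pair of sandals €40.41: clothing → 9.75% → €3.94
Building blocks set €35.12: children's toys → 10% → €3.51
Office chair €413.86: furniture → 4.75% + 1.25% surcharge = 6% → €24.83
Bar stool €119.92: furniture → 4.75% → €5.70
Breakfast burrito €4.79: ready-to-eat food → 6.25% → €0.30
RC car €27.64: children's toys → 10% → €2.76
Rotisserie chicken €12.28: ready-to-eat food → 6.25% → €0.77
Total tax = €0.79 + €0.64 + €8.41 + €5.36 + €1.91 + €3.94 + €3.51 + €24.83 + €5.70 + €0.30 + €2.76 + €0.77 = €58.92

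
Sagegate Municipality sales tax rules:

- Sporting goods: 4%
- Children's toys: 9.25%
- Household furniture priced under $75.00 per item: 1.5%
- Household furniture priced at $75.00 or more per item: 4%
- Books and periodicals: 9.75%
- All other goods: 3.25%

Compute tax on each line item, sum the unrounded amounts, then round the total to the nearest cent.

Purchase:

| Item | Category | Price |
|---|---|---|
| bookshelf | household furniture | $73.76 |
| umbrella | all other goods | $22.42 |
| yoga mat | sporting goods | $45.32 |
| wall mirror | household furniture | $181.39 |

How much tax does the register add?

Bookshelf $73.76: household furniture, under $75.00 → 1.5% → $1.1064
Umbrella $22.42: all other goods → 3.25% → $0.72865
Yoga mat $45.32: sporting goods → 4% → $1.8128
Wall mirror $181.39: household furniture, $75.00 or more → 4% → $7.2556
Unrounded tax sum = $10.90345 → $10.90

$10.90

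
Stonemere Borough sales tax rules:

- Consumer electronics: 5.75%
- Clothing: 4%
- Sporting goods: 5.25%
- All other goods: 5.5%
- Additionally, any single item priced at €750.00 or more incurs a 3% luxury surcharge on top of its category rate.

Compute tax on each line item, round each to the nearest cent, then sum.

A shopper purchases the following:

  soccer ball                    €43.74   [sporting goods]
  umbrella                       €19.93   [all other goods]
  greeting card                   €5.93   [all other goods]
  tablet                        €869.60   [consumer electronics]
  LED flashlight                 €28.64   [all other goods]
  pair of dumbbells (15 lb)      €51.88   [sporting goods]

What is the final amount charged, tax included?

Soccer ball €43.74: sporting goods → 5.25% → €2.30
Umbrella €19.93: all other goods → 5.5% → €1.10
Greeting card €5.93: all other goods → 5.5% → €0.33
Tablet €869.60: consumer electronics → 5.75% + 3% surcharge = 8.75% → €76.09
LED flashlight €28.64: all other goods → 5.5% → €1.58
Pair of dumbbells (15 lb) €51.88: sporting goods → 5.25% → €2.72
Subtotal = €1019.72; tax = €84.12; total due = €1103.84

€1103.84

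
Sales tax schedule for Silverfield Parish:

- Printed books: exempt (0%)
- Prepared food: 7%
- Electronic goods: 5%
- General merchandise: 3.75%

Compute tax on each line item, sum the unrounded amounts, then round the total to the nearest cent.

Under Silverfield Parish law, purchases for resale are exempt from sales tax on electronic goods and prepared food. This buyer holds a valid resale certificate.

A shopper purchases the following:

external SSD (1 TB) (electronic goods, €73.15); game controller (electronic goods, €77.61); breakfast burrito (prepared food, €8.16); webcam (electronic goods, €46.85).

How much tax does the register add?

€0.00

External SSD (1 TB) €73.15: electronic goods, buyer-exempt → 0% → €0.00
Game controller €77.61: electronic goods, buyer-exempt → 0% → €0.00
Breakfast burrito €8.16: prepared food, buyer-exempt → 0% → €0.00
Webcam €46.85: electronic goods, buyer-exempt → 0% → €0.00
Unrounded tax sum = €0.00 → €0.00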